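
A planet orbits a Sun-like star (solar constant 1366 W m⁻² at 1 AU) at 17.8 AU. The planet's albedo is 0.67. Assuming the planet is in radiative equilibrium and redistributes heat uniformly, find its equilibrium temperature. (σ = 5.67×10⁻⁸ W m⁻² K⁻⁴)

Flux at 17.8 AU: S = 1366/17.8² = 4.31 W m⁻².
Energy balance: absorbed = emitted ⇒ πR²·S(1−A) = 4πR²·σT_eq⁴, so T_eq⁴ = S(1−A)/(4σ).
T_eq = [4.31 × 0.33 / (4 × 5.67×10⁻⁸)]^(1/4) = (6.27×10⁶)^(1/4) = 50.0 K.

T_eq ≈ 50.0 K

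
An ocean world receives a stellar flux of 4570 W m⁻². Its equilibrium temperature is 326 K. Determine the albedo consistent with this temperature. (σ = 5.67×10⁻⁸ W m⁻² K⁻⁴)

A ≈ 0.44

From T_eq⁴ = S(1−A)/(4σ): 1−A = 4σT_eq⁴/S.
1−A = 4 × 5.67×10⁻⁸ × (326)⁴ / 4570 = 0.561.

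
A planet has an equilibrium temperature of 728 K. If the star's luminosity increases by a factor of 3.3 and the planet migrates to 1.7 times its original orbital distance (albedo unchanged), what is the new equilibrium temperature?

T_eq ≈ 753 K

T_eq ∝ L^(1/4) · d^(−1/2).
T′ = 728 × 3.3^(1/4) / 1.7^(1/2) = 753 K.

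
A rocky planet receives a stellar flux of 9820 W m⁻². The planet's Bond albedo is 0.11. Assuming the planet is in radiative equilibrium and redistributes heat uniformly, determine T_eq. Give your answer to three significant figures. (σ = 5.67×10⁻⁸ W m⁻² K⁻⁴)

Energy balance: absorbed = emitted ⇒ πR²·S(1−A) = 4πR²·σT_eq⁴, so T_eq⁴ = S(1−A)/(4σ).
T_eq = [9820 × 0.89 / (4 × 5.67×10⁻⁸)]^(1/4) = (3.85×10¹⁰)^(1/4) = 443 K.

T_eq ≈ 443 K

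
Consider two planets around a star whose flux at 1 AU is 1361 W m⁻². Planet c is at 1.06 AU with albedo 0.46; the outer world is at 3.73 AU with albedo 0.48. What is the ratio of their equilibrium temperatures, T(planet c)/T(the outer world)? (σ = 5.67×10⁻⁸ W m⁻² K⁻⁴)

T_eq = [S₀(1−A)/(4σd²)]^(1/4), so T ∝ (1−A)^(1/4) / √d.
T₁ = [1361×0.54/(4×5.67×10⁻⁸×1.06²)]^(1/4) = 231.74 K.
T₂ = [1361×0.52/(4×5.67×10⁻⁸×3.73²)]^(1/4) = 122.38 K.

T₁/T₂ ≈ 1.894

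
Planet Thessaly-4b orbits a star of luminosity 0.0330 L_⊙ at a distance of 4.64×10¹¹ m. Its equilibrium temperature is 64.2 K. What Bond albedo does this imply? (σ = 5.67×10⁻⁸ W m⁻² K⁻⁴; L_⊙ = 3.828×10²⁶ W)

A ≈ 0.17

L = 0.0330 × 3.828×10²⁶ = 1.26×10²⁵ W.
Flux: S = L/(4πd²) = 1.26×10²⁵/(4π×(4.64×10¹¹)²) = 4.67 W m⁻².
From T_eq⁴ = S(1−A)/(4σ): 1−A = 4σT_eq⁴/S.
1−A = 4 × 5.67×10⁻⁸ × (64.2)⁴ / 4.67 = 0.825.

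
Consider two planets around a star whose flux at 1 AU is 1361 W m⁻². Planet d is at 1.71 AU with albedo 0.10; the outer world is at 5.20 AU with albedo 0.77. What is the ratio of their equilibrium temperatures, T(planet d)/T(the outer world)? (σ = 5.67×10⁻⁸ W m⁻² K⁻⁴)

T_eq = [S₀(1−A)/(4σd²)]^(1/4), so T ∝ (1−A)^(1/4) / √d.
T₁ = [1361×0.90/(4×5.67×10⁻⁸×1.71²)]^(1/4) = 207.31 K.
T₂ = [1361×0.23/(4×5.67×10⁻⁸×5.20²)]^(1/4) = 84.52 K.

T₁/T₂ ≈ 2.453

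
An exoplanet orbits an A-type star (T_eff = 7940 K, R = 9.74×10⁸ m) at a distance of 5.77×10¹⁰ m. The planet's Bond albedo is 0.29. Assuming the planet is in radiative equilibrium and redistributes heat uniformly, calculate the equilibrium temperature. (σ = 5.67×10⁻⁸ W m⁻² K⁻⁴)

T_eq ≈ 670 K

L = 4πR_⋆²σT_⋆⁴ = 4π(9.74×10⁸)² × 5.67×10⁻⁸ × (7940)⁴ = 2.69×10²⁷ W.
S = L/(4πd²) = 6.42×10⁴ W m⁻².
Energy balance: absorbed = emitted ⇒ πR²·S(1−A) = 4πR²·σT_eq⁴, so T_eq⁴ = S(1−A)/(4σ).
T_eq = [6.42×10⁴ × 0.71 / (4 × 5.67×10⁻⁸)]^(1/4) = (2.01×10¹¹)^(1/4) = 670 K.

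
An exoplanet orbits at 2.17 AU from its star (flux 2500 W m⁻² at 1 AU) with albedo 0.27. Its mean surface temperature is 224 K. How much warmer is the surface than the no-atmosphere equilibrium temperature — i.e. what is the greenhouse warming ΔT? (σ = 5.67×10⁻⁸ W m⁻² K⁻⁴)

S = 2500/2.17² = 530.9 W m⁻².
T_eq = [S(1−A)/(4σ)]^(1/4) = [530.9×0.73/(4×5.67×10⁻⁸)]^(1/4) = 203.3 K.
ΔT = T_surf − T_eq = 224 − 203.3.

ΔT ≈ 20.7 K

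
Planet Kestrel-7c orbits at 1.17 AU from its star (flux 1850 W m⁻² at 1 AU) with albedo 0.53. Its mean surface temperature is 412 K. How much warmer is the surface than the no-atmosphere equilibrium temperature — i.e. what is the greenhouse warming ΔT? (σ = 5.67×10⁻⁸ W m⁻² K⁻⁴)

S = 1850/1.17² = 1351 W m⁻².
T_eq = [S(1−A)/(4σ)]^(1/4) = [1351×0.47/(4×5.67×10⁻⁸)]^(1/4) = 230.0 K.
ΔT = T_surf − T_eq = 412 − 230.0.

ΔT ≈ 182.0 K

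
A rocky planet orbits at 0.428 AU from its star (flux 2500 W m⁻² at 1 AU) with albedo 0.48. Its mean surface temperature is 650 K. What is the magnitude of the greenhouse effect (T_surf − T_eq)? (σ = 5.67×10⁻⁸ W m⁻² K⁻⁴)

S = 2500/0.428² = 1.365×10⁴ W m⁻².
T_eq = [S(1−A)/(4σ)]^(1/4) = [1.365×10⁴×0.52/(4×5.67×10⁻⁸)]^(1/4) = 420.6 K.
ΔT = T_surf − T_eq = 650 − 420.6.

ΔT ≈ 229.4 K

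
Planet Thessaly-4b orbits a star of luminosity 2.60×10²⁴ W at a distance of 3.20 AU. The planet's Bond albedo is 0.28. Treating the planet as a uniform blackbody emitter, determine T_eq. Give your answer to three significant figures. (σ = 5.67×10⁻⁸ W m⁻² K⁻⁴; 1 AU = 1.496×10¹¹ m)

T_eq ≈ 41.1 K

d = 3.20 AU = 4.79×10¹¹ m.
Flux: S = L/(4πd²) = 2.60×10²⁴/(4π×(4.79×10¹¹)²) = 0.903 W m⁻².
Energy balance: absorbed = emitted ⇒ πR²·S(1−A) = 4πR²·σT_eq⁴, so T_eq⁴ = S(1−A)/(4σ).
T_eq = [0.903 × 0.72 / (4 × 5.67×10⁻⁸)]^(1/4) = (2.87×10⁶)^(1/4) = 41.1 K.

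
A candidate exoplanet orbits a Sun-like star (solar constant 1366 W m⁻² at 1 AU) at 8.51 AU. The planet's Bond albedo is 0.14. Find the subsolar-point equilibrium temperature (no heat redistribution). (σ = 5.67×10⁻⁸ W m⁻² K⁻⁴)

T_ss ≈ 130 K

Flux at 8.51 AU: S = 1366/8.51² = 18.9 W m⁻².
At the subsolar point the surface absorbs S(1−A) and emits σT⁴ per unit area — no factor of 4, since only the local patch is in balance.
T = [18.9 × 0.86 / 5.67×10⁻⁸]^(1/4) = (2.86×10⁸)^(1/4) = 130 K.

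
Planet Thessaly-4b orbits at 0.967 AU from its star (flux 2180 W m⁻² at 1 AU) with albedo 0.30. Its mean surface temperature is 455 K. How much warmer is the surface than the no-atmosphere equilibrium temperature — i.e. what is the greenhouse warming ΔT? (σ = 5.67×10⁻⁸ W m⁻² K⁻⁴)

ΔT ≈ 163.8 K

S = 2180/0.967² = 2331 W m⁻².
T_eq = [S(1−A)/(4σ)]^(1/4) = [2331×0.70/(4×5.67×10⁻⁸)]^(1/4) = 291.2 K.
ΔT = T_surf − T_eq = 455 − 291.2.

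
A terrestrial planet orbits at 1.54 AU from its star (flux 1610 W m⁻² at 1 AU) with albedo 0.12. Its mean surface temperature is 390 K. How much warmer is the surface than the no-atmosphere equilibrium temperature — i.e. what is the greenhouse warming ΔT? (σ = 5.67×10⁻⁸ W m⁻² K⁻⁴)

S = 1610/1.54² = 678.9 W m⁻².
T_eq = [S(1−A)/(4σ)]^(1/4) = [678.9×0.88/(4×5.67×10⁻⁸)]^(1/4) = 226.5 K.
ΔT = T_surf − T_eq = 390 − 226.5.

ΔT ≈ 163.5 K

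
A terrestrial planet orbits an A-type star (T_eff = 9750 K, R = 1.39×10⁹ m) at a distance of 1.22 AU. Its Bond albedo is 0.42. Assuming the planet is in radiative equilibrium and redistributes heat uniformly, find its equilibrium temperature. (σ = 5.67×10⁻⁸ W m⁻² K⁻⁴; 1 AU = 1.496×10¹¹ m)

T_eq ≈ 525 K

d = 1.22 AU = 1.83×10¹¹ m.
L = 4πR_⋆²σT_⋆⁴ = 4π(1.39×10⁹)² × 5.67×10⁻⁸ × (9750)⁴ = 1.24×10²⁸ W.
S = L/(4πd²) = 2.97×10⁴ W m⁻².
Energy balance: absorbed = emitted ⇒ πR²·S(1−A) = 4πR²·σT_eq⁴, so T_eq⁴ = S(1−A)/(4σ).
T_eq = [2.97×10⁴ × 0.58 / (4 × 5.67×10⁻⁸)]^(1/4) = (7.60×10¹⁰)^(1/4) = 525 K.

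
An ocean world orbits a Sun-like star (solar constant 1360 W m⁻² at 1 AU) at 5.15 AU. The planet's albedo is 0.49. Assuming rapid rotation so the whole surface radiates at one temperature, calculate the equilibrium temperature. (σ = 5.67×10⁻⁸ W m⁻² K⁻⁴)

T_eq ≈ 104 K

Flux at 5.15 AU: S = 1360/5.15² = 51.3 W m⁻².
Energy balance: absorbed = emitted ⇒ πR²·S(1−A) = 4πR²·σT_eq⁴, so T_eq⁴ = S(1−A)/(4σ).
T_eq = [51.3 × 0.51 / (4 × 5.67×10⁻⁸)]^(1/4) = (1.15×10⁸)^(1/4) = 104 K.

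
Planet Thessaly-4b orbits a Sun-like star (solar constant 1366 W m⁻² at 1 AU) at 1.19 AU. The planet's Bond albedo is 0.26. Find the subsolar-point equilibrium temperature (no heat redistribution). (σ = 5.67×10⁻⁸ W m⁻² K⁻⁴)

Flux at 1.19 AU: S = 1366/1.19² = 965 W m⁻².
At the subsolar point the surface absorbs S(1−A) and emits σT⁴ per unit area — no factor of 4, since only the local patch is in balance.
T = [965 × 0.74 / 5.67×10⁻⁸]^(1/4) = (1.26×10¹⁰)^(1/4) = 335 K.

T_ss ≈ 335 K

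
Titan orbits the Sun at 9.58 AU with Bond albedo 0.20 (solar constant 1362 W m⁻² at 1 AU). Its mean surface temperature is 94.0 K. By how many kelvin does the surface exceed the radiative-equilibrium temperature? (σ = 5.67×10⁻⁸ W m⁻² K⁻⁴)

S = 1362/9.58² = 14.84 W m⁻².
T_eq = [S(1−A)/(4σ)]^(1/4) = [14.84×0.80/(4×5.67×10⁻⁸)]^(1/4) = 85.1 K.
ΔT = T_surf − T_eq = 94 − 85.1.

ΔT ≈ 8.9 K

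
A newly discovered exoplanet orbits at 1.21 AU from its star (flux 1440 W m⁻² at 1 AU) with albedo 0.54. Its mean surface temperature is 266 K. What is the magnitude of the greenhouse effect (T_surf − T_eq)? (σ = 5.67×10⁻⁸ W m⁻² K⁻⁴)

S = 1440/1.21² = 983.5 W m⁻².
T_eq = [S(1−A)/(4σ)]^(1/4) = [983.5×0.46/(4×5.67×10⁻⁸)]^(1/4) = 211.3 K.
ΔT = T_surf − T_eq = 266 − 211.3.

ΔT ≈ 54.7 K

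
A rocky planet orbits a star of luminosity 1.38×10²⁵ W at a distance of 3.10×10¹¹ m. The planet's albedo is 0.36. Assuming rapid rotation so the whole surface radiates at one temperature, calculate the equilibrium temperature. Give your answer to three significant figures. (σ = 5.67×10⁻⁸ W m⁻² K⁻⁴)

T_eq ≈ 75.4 K

Flux: S = L/(4πd²) = 1.38×10²⁵/(4π×(3.10×10¹¹)²) = 11.4 W m⁻².
Energy balance: absorbed = emitted ⇒ πR²·S(1−A) = 4πR²·σT_eq⁴, so T_eq⁴ = S(1−A)/(4σ).
T_eq = [11.4 × 0.64 / (4 × 5.67×10⁻⁸)]^(1/4) = (3.22×10⁷)^(1/4) = 75.4 K.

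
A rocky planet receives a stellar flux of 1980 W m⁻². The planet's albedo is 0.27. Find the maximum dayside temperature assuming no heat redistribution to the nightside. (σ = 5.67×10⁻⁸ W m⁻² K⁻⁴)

T_ss ≈ 400 K

With no redistribution each surface element balances locally: S(1−A) = σT⁴.
T = [1980 × 0.73 / 5.67×10⁻⁸]^(1/4) = (2.55×10¹⁰)^(1/4) = 400 K.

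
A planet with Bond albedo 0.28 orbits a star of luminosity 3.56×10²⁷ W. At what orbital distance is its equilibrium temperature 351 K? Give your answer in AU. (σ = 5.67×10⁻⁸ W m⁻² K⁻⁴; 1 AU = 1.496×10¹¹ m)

From T_eq⁴ = L(1−A)/(16πσd²): d = √[L(1−A)/(16πσT_eq⁴)].
d = √[3.56×10²⁷ × 0.72 / (16π × 5.67×10⁻⁸ × (351)⁴)] = 2.43×10¹¹ m = 1.63 AU.

d ≈ 1.63 AU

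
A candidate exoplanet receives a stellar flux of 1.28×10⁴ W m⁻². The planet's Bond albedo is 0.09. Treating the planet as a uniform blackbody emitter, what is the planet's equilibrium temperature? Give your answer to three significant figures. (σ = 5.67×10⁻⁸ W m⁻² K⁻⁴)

Energy balance: absorbed = emitted ⇒ πR²·S(1−A) = 4πR²·σT_eq⁴, so T_eq⁴ = S(1−A)/(4σ).
T_eq = [1.28×10⁴ × 0.91 / (4 × 5.67×10⁻⁸)]^(1/4) = (5.14×10¹⁰)^(1/4) = 476 K.

T_eq ≈ 476 K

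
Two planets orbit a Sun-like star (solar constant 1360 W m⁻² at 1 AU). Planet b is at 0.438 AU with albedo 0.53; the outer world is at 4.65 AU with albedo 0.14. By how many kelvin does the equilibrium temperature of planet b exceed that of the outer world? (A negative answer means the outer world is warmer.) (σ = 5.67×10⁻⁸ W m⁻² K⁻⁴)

T_eq = [S₀(1−A)/(4σd²)]^(1/4), so T ∝ (1−A)^(1/4) / √d.
T₁ = [1360×0.47/(4×5.67×10⁻⁸×0.438²)]^(1/4) = 348.15 K.
T₂ = [1360×0.86/(4×5.67×10⁻⁸×4.65²)]^(1/4) = 124.27 K.

ΔT ≈ 223.9 K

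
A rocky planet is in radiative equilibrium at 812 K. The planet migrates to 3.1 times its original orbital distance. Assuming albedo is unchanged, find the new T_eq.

T_eq ≈ 461 K

T_eq ∝ L^(1/4) · d^(−1/2).
T′ = 812 / 3.1^(1/2) = 461 K.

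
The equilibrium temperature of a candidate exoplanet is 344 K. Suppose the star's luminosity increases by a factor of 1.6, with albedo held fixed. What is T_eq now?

T_eq ∝ L^(1/4) · d^(−1/2).
T′ = 344 × 1.6^(1/4) = 387 K.

T_eq ≈ 387 K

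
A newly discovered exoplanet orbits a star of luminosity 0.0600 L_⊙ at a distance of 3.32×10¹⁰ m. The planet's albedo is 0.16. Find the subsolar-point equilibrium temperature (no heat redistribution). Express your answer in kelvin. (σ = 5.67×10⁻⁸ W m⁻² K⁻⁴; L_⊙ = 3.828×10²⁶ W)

T_ss ≈ 396 K

L = 0.0600 × 3.828×10²⁶ = 2.30×10²⁵ W.
Flux: S = L/(4πd²) = 2.30×10²⁵/(4π×(3.32×10¹⁰)²) = 1660 W m⁻².
At the subsolar point the surface absorbs S(1−A) and emits σT⁴ per unit area — no factor of 4, since only the local patch is in balance.
T = [1660 × 0.84 / 5.67×10⁻⁸]^(1/4) = (2.46×10¹⁰)^(1/4) = 396 K.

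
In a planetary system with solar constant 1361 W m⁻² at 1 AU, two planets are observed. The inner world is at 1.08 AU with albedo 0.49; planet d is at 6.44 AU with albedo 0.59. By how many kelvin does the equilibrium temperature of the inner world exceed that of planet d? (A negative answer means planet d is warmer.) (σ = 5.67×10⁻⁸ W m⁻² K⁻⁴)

ΔT ≈ 138.6 K

T_eq = [S₀(1−A)/(4σd²)]^(1/4), so T ∝ (1−A)^(1/4) / √d.
T₁ = [1361×0.51/(4×5.67×10⁻⁸×1.08²)]^(1/4) = 226.33 K.
T₂ = [1361×0.41/(4×5.67×10⁻⁸×6.44²)]^(1/4) = 87.76 K.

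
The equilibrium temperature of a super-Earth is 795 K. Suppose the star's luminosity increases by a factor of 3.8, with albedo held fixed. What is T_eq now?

T_eq ≈ 1110 K

T_eq ∝ L^(1/4) · d^(−1/2).
T′ = 795 × 3.8^(1/4) = 1110 K.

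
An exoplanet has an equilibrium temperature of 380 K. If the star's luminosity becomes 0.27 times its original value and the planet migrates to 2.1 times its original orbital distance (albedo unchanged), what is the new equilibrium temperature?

T_eq ≈ 189 K

T_eq ∝ L^(1/4) · d^(−1/2).
T′ = 380 × 0.27^(1/4) / 2.1^(1/2) = 189 K.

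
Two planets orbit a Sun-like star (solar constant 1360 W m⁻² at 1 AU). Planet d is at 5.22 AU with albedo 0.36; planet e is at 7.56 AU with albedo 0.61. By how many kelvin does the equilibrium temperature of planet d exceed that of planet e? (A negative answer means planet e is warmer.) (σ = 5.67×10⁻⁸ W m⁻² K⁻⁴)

ΔT ≈ 29.0 K

T_eq = [S₀(1−A)/(4σd²)]^(1/4), so T ∝ (1−A)^(1/4) / √d.
T₁ = [1360×0.64/(4×5.67×10⁻⁸×5.22²)]^(1/4) = 108.94 K.
T₂ = [1360×0.39/(4×5.67×10⁻⁸×7.56²)]^(1/4) = 79.98 K.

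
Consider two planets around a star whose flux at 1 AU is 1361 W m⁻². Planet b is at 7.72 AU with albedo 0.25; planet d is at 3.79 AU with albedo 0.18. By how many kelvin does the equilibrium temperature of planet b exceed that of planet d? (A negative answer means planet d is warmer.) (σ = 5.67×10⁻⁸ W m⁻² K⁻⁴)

T_eq = [S₀(1−A)/(4σd²)]^(1/4), so T ∝ (1−A)^(1/4) / √d.
T₁ = [1361×0.75/(4×5.67×10⁻⁸×7.72²)]^(1/4) = 93.22 K.
T₂ = [1361×0.82/(4×5.67×10⁻⁸×3.79²)]^(1/4) = 136.05 K.

ΔT ≈ -42.8 K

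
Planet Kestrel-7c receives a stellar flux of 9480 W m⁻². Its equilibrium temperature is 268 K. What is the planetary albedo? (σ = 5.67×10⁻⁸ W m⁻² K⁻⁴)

A ≈ 0.88

From T_eq⁴ = S(1−A)/(4σ): 1−A = 4σT_eq⁴/S.
1−A = 4 × 5.67×10⁻⁸ × (268)⁴ / 9480 = 0.123.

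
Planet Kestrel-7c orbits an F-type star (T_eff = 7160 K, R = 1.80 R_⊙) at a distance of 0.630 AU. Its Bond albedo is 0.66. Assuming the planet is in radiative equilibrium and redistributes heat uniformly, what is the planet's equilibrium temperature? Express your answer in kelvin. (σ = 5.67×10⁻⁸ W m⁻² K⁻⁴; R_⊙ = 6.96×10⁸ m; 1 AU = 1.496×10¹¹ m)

T_eq ≈ 446 K

R_⋆ = 1.80 × 6.96×10⁸ = 1.25×10⁹ m.
d = 0.630 AU = 9.42×10¹⁰ m.
L = 4πR_⋆²σT_⋆⁴ = 4π(1.25×10⁹)² × 5.67×10⁻⁸ × (7160)⁴ = 2.94×10²⁷ W.
S = L/(4πd²) = 2.63×10⁴ W m⁻².
Energy balance: absorbed = emitted ⇒ πR²·S(1−A) = 4πR²·σT_eq⁴, so T_eq⁴ = S(1−A)/(4σ).
T_eq = [2.63×10⁴ × 0.34 / (4 × 5.67×10⁻⁸)]^(1/4) = (3.95×10¹⁰)^(1/4) = 446 K.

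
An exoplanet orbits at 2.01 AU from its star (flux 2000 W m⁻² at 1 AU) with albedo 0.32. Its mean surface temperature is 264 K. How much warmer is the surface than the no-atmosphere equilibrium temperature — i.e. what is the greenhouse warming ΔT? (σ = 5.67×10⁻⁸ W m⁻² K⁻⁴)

ΔT ≈ 67.7 K

S = 2000/2.01² = 495.0 W m⁻².
T_eq = [S(1−A)/(4σ)]^(1/4) = [495.0×0.68/(4×5.67×10⁻⁸)]^(1/4) = 196.3 K.
ΔT = T_surf − T_eq = 264 − 196.3.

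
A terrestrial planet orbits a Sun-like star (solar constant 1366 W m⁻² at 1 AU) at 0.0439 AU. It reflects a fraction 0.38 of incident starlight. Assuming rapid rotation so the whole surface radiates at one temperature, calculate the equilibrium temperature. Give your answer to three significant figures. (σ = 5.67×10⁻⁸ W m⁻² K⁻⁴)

Flux at 0.0439 AU: S = 1366/0.0439² = 7.09×10⁵ W m⁻².
Energy balance: absorbed = emitted ⇒ πR²·S(1−A) = 4πR²·σT_eq⁴, so T_eq⁴ = S(1−A)/(4σ).
T_eq = [7.09×10⁵ × 0.62 / (4 × 5.67×10⁻⁸)]^(1/4) = (1.94×10¹²)^(1/4) = 1180 K.

T_eq ≈ 1180 K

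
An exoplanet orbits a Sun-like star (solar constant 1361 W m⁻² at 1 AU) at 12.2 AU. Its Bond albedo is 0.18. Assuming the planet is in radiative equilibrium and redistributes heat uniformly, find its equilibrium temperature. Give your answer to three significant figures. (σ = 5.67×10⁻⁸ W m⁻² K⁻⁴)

T_eq ≈ 75.8 K

Flux at 12.2 AU: S = 1361/12.2² = 9.14 W m⁻².
Energy balance: absorbed = emitted ⇒ πR²·S(1−A) = 4πR²·σT_eq⁴, so T_eq⁴ = S(1−A)/(4σ).
T_eq = [9.14 × 0.82 / (4 × 5.67×10⁻⁸)]^(1/4) = (3.31×10⁷)^(1/4) = 75.8 K.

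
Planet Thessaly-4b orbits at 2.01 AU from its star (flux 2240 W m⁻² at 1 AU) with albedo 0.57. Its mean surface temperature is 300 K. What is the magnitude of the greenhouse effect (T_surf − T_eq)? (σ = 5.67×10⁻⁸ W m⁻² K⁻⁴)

ΔT ≈ 119.9 K

S = 2240/2.01² = 554.4 W m⁻².
T_eq = [S(1−A)/(4σ)]^(1/4) = [554.4×0.43/(4×5.67×10⁻⁸)]^(1/4) = 180.1 K.
ΔT = T_surf − T_eq = 300 − 180.1.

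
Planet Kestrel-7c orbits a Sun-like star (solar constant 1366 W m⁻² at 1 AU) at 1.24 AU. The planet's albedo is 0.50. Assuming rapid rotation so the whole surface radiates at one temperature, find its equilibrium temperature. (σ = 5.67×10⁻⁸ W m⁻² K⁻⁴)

T_eq ≈ 210 K

Flux at 1.24 AU: S = 1366/1.24² = 888 W m⁻².
Energy balance: absorbed = emitted ⇒ πR²·S(1−A) = 4πR²·σT_eq⁴, so T_eq⁴ = S(1−A)/(4σ).
T_eq = [888 × 0.50 / (4 × 5.67×10⁻⁸)]^(1/4) = (1.96×10⁹)^(1/4) = 210 K.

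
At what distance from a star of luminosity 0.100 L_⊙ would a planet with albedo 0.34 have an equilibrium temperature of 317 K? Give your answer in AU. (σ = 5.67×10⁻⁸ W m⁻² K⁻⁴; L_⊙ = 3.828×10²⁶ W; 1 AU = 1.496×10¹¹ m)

d ≈ 0.198 AU

L = 0.100 × 3.828×10²⁶ = 3.83×10²⁵ W.
From T_eq⁴ = L(1−A)/(16πσd²): d = √[L(1−A)/(16πσT_eq⁴)].
d = √[3.83×10²⁵ × 0.66 / (16π × 5.67×10⁻⁸ × (317)⁴)] = 2.96×10¹⁰ m = 0.198 AU.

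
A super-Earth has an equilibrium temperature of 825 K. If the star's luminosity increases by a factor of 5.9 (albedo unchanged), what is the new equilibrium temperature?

T_eq ≈ 1290 K

T_eq ∝ L^(1/4) · d^(−1/2).
T′ = 825 × 5.9^(1/4) = 1290 K.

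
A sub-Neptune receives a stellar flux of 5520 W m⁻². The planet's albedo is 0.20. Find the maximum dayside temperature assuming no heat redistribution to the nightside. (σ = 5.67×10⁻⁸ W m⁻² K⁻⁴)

T_ss ≈ 528 K

With no redistribution each surface element balances locally: S(1−A) = σT⁴.
T = [5520 × 0.80 / 5.67×10⁻⁸]^(1/4) = (7.79×10¹⁰)^(1/4) = 528 K.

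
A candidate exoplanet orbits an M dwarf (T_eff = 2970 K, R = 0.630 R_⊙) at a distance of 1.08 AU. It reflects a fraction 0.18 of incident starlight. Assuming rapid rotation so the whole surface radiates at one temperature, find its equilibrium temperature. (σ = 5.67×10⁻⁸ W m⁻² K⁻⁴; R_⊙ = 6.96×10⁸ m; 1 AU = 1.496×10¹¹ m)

T_eq ≈ 104 K

R_⋆ = 0.630 × 6.96×10⁸ = 4.38×10⁸ m.
d = 1.08 AU = 1.62×10¹¹ m.
L = 4πR_⋆²σT_⋆⁴ = 4π(4.38×10⁸)² × 5.67×10⁻⁸ × (2970)⁴ = 1.07×10²⁵ W.
S = L/(4πd²) = 32.5 W m⁻².
Energy balance: absorbed = emitted ⇒ πR²·S(1−A) = 4πR²·σT_eq⁴, so T_eq⁴ = S(1−A)/(4σ).
T_eq = [32.5 × 0.82 / (4 × 5.67×10⁻⁸)]^(1/4) = (1.17×10⁸)^(1/4) = 104 K.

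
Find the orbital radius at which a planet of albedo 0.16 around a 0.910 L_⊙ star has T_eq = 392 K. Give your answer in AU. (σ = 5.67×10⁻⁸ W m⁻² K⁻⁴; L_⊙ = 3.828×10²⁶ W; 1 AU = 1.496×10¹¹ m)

d ≈ 0.441 AU

L = 0.910 × 3.828×10²⁶ = 3.48×10²⁶ W.
From T_eq⁴ = L(1−A)/(16πσd²): d = √[L(1−A)/(16πσT_eq⁴)].
d = √[3.48×10²⁶ × 0.84 / (16π × 5.67×10⁻⁸ × (392)⁴)] = 6.59×10¹⁰ m = 0.441 AU.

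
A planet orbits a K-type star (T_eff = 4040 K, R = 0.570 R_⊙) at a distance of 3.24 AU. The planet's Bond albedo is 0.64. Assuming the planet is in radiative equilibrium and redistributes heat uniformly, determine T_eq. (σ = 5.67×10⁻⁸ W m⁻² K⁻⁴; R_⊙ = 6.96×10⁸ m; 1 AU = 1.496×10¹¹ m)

R_⋆ = 0.570 × 6.96×10⁸ = 3.97×10⁸ m.
d = 3.24 AU = 4.85×10¹¹ m.
L = 4πR_⋆²σT_⋆⁴ = 4π(3.97×10⁸)² × 5.67×10⁻⁸ × (4040)⁴ = 2.99×10²⁵ W.
S = L/(4πd²) = 10.1 W m⁻².
Energy balance: absorbed = emitted ⇒ πR²·S(1−A) = 4πR²·σT_eq⁴, so T_eq⁴ = S(1−A)/(4σ).
T_eq = [10.1 × 0.36 / (4 × 5.67×10⁻⁸)]^(1/4) = (1.61×10⁷)^(1/4) = 63.3 K.

T_eq ≈ 63.3 K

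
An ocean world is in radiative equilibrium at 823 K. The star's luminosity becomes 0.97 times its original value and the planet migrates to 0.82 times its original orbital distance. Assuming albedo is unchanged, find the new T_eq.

T_eq ∝ L^(1/4) · d^(−1/2).
T′ = 823 × 0.97^(1/4) / 0.82^(1/2) = 902 K.

T_eq ≈ 902 K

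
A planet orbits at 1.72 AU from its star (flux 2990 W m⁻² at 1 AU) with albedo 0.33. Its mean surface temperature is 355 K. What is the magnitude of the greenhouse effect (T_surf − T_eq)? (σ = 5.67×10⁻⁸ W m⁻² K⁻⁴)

ΔT ≈ 121.2 K

S = 2990/1.72² = 1011 W m⁻².
T_eq = [S(1−A)/(4σ)]^(1/4) = [1011×0.67/(4×5.67×10⁻⁸)]^(1/4) = 233.8 K.
ΔT = T_surf − T_eq = 355 − 233.8.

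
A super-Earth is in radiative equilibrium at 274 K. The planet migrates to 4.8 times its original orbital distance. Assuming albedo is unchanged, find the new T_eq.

T_eq ≈ 125 K

T_eq ∝ L^(1/4) · d^(−1/2).
T′ = 274 / 4.8^(1/2) = 125 K.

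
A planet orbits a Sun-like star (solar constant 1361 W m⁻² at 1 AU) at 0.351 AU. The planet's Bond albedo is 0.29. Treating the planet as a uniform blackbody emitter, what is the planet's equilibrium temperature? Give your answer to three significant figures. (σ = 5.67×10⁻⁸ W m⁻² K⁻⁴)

T_eq ≈ 431 K

Flux at 0.351 AU: S = 1361/0.351² = 1.10×10⁴ W m⁻².
Energy balance: absorbed = emitted ⇒ πR²·S(1−A) = 4πR²·σT_eq⁴, so T_eq⁴ = S(1−A)/(4σ).
T_eq = [1.10×10⁴ × 0.71 / (4 × 5.67×10⁻⁸)]^(1/4) = (3.46×10¹⁰)^(1/4) = 431 K.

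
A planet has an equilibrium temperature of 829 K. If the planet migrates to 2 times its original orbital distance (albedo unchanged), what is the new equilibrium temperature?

T_eq ∝ L^(1/4) · d^(−1/2).
T′ = 829 / 2^(1/2) = 586 K.

T_eq ≈ 586 K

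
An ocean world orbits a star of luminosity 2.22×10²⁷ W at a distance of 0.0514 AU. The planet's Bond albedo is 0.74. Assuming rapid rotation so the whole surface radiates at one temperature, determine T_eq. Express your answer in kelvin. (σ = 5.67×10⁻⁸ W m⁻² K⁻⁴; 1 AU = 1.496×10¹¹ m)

T_eq ≈ 1360 K

d = 0.0514 AU = 7.69×10⁹ m.
Flux: S = L/(4πd²) = 2.22×10²⁷/(4π×(7.69×10⁹)²) = 2.99×10⁶ W m⁻².
Energy balance: absorbed = emitted ⇒ πR²·S(1−A) = 4πR²·σT_eq⁴, so T_eq⁴ = S(1−A)/(4σ).
T_eq = [2.99×10⁶ × 0.26 / (4 × 5.67×10⁻⁸)]^(1/4) = (3.43×10¹²)^(1/4) = 1360 K.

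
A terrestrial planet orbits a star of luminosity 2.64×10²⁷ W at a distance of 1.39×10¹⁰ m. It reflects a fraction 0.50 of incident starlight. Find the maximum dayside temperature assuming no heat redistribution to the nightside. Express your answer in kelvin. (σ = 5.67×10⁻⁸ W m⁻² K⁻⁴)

Flux: S = L/(4πd²) = 2.64×10²⁷/(4π×(1.39×10¹⁰)²) = 1.09×10⁶ W m⁻².
With no redistribution each surface element balances locally: S(1−A) = σT⁴.
T = [1.09×10⁶ × 0.50 / 5.67×10⁻⁸]^(1/4) = (9.59×10¹²)^(1/4) = 1760 K.

T_ss ≈ 1760 K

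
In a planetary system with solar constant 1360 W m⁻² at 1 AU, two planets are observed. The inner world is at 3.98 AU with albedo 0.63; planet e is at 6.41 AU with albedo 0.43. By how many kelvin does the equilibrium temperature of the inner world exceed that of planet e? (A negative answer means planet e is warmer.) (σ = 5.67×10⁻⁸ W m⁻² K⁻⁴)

ΔT ≈ 13.3 K

T_eq = [S₀(1−A)/(4σd²)]^(1/4), so T ∝ (1−A)^(1/4) / √d.
T₁ = [1360×0.37/(4×5.67×10⁻⁸×3.98²)]^(1/4) = 108.79 K.
T₂ = [1360×0.57/(4×5.67×10⁻⁸×6.41²)]^(1/4) = 95.50 K.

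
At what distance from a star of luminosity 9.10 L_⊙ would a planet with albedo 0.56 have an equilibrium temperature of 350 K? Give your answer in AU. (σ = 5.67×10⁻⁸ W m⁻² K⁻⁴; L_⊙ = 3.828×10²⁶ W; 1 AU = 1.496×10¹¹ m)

L = 9.10 × 3.828×10²⁶ = 3.48×10²⁷ W.
From T_eq⁴ = L(1−A)/(16πσd²): d = √[L(1−A)/(16πσT_eq⁴)].
d = √[3.48×10²⁷ × 0.44 / (16π × 5.67×10⁻⁸ × (350)⁴)] = 1.89×10¹¹ m = 1.27 AU.

d ≈ 1.27 AU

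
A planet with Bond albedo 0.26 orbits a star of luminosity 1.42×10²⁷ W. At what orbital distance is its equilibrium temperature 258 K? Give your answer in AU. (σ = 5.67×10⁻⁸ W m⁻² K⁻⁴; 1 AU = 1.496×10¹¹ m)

d ≈ 1.93 AU

From T_eq⁴ = L(1−A)/(16πσd²): d = √[L(1−A)/(16πσT_eq⁴)].
d = √[1.42×10²⁷ × 0.74 / (16π × 5.67×10⁻⁸ × (258)⁴)] = 2.88×10¹¹ m = 1.93 AU.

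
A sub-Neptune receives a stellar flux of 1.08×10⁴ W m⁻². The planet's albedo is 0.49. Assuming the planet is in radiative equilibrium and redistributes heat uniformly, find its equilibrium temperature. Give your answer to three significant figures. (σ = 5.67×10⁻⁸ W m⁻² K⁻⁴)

T_eq ≈ 395 K

Energy balance: absorbed = emitted ⇒ πR²·S(1−A) = 4πR²·σT_eq⁴, so T_eq⁴ = S(1−A)/(4σ).
T_eq = [1.08×10⁴ × 0.51 / (4 × 5.67×10⁻⁸)]^(1/4) = (2.43×10¹⁰)^(1/4) = 395 K.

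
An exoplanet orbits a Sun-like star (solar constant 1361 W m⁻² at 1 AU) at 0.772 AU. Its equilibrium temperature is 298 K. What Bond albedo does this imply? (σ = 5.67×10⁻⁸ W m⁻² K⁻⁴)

A ≈ 0.22

Flux at 0.772 AU: S = 1361/0.772² = 2280 W m⁻².
From T_eq⁴ = S(1−A)/(4σ): 1−A = 4σT_eq⁴/S.
1−A = 4 × 5.67×10⁻⁸ × (298)⁴ / 2280 = 0.783.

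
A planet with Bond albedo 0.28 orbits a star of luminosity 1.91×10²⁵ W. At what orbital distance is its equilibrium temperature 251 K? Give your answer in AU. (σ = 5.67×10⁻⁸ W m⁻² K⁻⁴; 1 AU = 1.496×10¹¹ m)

From T_eq⁴ = L(1−A)/(16πσd²): d = √[L(1−A)/(16πσT_eq⁴)].
d = √[1.91×10²⁵ × 0.72 / (16π × 5.67×10⁻⁸ × (251)⁴)] = 3.49×10¹⁰ m = 0.233 AU.

d ≈ 0.233 AU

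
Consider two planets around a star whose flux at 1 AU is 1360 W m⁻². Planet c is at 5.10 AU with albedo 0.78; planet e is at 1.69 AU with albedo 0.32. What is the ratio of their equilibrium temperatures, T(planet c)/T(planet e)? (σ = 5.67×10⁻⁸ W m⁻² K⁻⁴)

T₁/T₂ ≈ 0.434

T_eq = [S₀(1−A)/(4σd²)]^(1/4), so T ∝ (1−A)^(1/4) / √d.
T₁ = [1360×0.22/(4×5.67×10⁻⁸×5.10²)]^(1/4) = 84.39 K.
T₂ = [1360×0.68/(4×5.67×10⁻⁸×1.69²)]^(1/4) = 194.38 K.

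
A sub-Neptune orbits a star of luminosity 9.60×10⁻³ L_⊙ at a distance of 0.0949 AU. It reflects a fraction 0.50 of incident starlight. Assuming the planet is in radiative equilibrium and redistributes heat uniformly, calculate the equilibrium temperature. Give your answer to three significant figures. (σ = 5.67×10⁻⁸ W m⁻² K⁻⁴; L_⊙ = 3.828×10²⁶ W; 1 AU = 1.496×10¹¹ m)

d = 0.0949 AU = 1.42×10¹⁰ m.
L = 9.60×10⁻³ × 3.828×10²⁶ = 3.67×10²⁴ W.
Flux: S = L/(4πd²) = 3.67×10²⁴/(4π×(1.42×10¹⁰)²) = 1450 W m⁻².
Energy balance: absorbed = emitted ⇒ πR²·S(1−A) = 4πR²·σT_eq⁴, so T_eq⁴ = S(1−A)/(4σ).
T_eq = [1450 × 0.50 / (4 × 5.67×10⁻⁸)]^(1/4) = (3.20×10⁹)^(1/4) = 238 K.

T_eq ≈ 238 K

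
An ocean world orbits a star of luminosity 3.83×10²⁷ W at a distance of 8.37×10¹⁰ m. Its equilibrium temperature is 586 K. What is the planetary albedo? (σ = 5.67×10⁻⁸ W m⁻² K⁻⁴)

Flux: S = L/(4πd²) = 3.83×10²⁷/(4π×(8.37×10¹⁰)²) = 4.35×10⁴ W m⁻².
From T_eq⁴ = S(1−A)/(4σ): 1−A = 4σT_eq⁴/S.
1−A = 4 × 5.67×10⁻⁸ × (586)⁴ / 4.35×10⁴ = 0.615.

A ≈ 0.39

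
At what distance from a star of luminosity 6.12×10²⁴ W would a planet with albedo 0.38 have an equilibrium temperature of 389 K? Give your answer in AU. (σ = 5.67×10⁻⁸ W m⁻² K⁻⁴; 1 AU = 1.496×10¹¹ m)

d ≈ 0.0510 AU

From T_eq⁴ = L(1−A)/(16πσd²): d = √[L(1−A)/(16πσT_eq⁴)].
d = √[6.12×10²⁴ × 0.62 / (16π × 5.67×10⁻⁸ × (389)⁴)] = 7.63×10⁹ m = 0.0510 AU.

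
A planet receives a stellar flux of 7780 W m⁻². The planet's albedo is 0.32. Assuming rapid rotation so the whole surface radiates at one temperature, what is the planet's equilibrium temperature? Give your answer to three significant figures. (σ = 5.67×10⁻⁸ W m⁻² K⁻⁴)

Energy balance: absorbed = emitted ⇒ πR²·S(1−A) = 4πR²·σT_eq⁴, so T_eq⁴ = S(1−A)/(4σ).
T_eq = [7780 × 0.68 / (4 × 5.67×10⁻⁸)]^(1/4) = (2.33×10¹⁰)^(1/4) = 391 K.

T_eq ≈ 391 K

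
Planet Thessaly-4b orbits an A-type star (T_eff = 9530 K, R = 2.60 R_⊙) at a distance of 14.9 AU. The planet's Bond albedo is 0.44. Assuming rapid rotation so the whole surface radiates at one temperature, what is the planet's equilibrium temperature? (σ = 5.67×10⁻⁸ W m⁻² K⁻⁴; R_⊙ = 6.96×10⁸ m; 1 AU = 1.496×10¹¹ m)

T_eq ≈ 166 K

R_⋆ = 2.60 × 6.96×10⁸ = 1.81×10⁹ m.
d = 14.9 AU = 2.23×10¹² m.
L = 4πR_⋆²σT_⋆⁴ = 4π(1.81×10⁹)² × 5.67×10⁻⁸ × (9530)⁴ = 1.92×10²⁸ W.
S = L/(4πd²) = 308 W m⁻².
Energy balance: absorbed = emitted ⇒ πR²·S(1−A) = 4πR²·σT_eq⁴, so T_eq⁴ = S(1−A)/(4σ).
T_eq = [308 × 0.56 / (4 × 5.67×10⁻⁸)]^(1/4) = (7.61×10⁸)^(1/4) = 166 K.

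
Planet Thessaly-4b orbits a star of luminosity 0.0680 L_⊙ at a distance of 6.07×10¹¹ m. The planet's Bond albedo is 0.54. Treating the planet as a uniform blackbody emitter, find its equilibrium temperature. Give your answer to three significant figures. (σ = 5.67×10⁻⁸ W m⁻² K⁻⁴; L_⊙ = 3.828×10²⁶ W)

L = 0.0680 × 3.828×10²⁶ = 2.60×10²⁵ W.
Flux: S = L/(4πd²) = 2.60×10²⁵/(4π×(6.07×10¹¹)²) = 5.62 W m⁻².
Energy balance: absorbed = emitted ⇒ πR²·S(1−A) = 4πR²·σT_eq⁴, so T_eq⁴ = S(1−A)/(4σ).
T_eq = [5.62 × 0.46 / (4 × 5.67×10⁻⁸)]^(1/4) = (1.14×10⁷)^(1/4) = 58.1 K.

T_eq ≈ 58.1 K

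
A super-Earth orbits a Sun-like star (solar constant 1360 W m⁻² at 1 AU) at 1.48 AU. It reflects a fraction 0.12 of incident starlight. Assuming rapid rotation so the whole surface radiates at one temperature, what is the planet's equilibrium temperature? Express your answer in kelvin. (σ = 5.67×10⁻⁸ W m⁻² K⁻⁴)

Flux at 1.48 AU: S = 1360/1.48² = 621 W m⁻².
Energy balance: absorbed = emitted ⇒ πR²·S(1−A) = 4πR²·σT_eq⁴, so T_eq⁴ = S(1−A)/(4σ).
T_eq = [621 × 0.88 / (4 × 5.67×10⁻⁸)]^(1/4) = (2.41×10⁹)^(1/4) = 222 K.

T_eq ≈ 222 K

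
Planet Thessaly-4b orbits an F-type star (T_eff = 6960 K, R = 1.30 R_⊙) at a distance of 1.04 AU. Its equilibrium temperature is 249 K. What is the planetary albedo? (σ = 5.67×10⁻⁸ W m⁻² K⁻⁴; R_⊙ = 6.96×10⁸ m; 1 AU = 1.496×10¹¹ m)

A ≈ 0.81

R_⋆ = 1.30 × 6.96×10⁸ = 9.05×10⁸ m.
d = 1.04 AU = 1.56×10¹¹ m.
L = 4πR_⋆²σT_⋆⁴ = 4π(9.05×10⁸)² × 5.67×10⁻⁸ × (6960)⁴ = 1.37×10²⁷ W.
S = L/(4πd²) = 4500 W m⁻².
From T_eq⁴ = S(1−A)/(4σ): 1−A = 4σT_eq⁴/S.
1−A = 4 × 5.67×10⁻⁸ × (249)⁴ / 4500 = 0.194.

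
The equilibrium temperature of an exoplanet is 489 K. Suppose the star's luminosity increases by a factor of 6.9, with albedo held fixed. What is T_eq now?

T_eq ≈ 793 K

T_eq ∝ L^(1/4) · d^(−1/2).
T′ = 489 × 6.9^(1/4) = 793 K.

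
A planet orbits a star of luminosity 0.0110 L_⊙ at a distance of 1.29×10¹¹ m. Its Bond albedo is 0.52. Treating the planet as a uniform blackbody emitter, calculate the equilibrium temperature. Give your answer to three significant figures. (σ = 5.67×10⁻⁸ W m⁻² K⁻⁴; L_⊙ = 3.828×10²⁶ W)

L = 0.0110 × 3.828×10²⁶ = 4.21×10²⁴ W.
Flux: S = L/(4πd²) = 4.21×10²⁴/(4π×(1.29×10¹¹)²) = 20.1 W m⁻².
Energy balance: absorbed = emitted ⇒ πR²·S(1−A) = 4πR²·σT_eq⁴, so T_eq⁴ = S(1−A)/(4σ).
T_eq = [20.1 × 0.48 / (4 × 5.67×10⁻⁸)]^(1/4) = (4.26×10⁷)^(1/4) = 80.8 K.

T_eq ≈ 80.8 K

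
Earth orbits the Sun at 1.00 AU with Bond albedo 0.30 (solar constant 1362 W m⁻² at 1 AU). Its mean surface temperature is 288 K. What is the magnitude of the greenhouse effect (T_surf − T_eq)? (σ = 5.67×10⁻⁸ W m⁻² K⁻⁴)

S = 1362/1.00² = 1362 W m⁻².
T_eq = [S(1−A)/(4σ)]^(1/4) = [1362×0.70/(4×5.67×10⁻⁸)]^(1/4) = 254.6 K.
ΔT = T_surf − T_eq = 288 − 254.6.

ΔT ≈ 33.4 K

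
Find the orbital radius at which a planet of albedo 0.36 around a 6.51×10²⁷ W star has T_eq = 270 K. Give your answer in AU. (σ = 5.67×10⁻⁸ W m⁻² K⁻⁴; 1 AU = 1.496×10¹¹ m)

d ≈ 3.51 AU

From T_eq⁴ = L(1−A)/(16πσd²): d = √[L(1−A)/(16πσT_eq⁴)].
d = √[6.51×10²⁷ × 0.64 / (16π × 5.67×10⁻⁸ × (270)⁴)] = 5.24×10¹¹ m = 3.51 AU.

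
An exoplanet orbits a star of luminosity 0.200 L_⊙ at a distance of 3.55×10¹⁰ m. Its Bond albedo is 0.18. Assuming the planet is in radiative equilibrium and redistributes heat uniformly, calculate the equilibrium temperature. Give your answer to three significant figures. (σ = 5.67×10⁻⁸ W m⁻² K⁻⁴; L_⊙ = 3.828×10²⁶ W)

L = 0.200 × 3.828×10²⁶ = 7.66×10²⁵ W.
Flux: S = L/(4πd²) = 7.66×10²⁵/(4π×(3.55×10¹⁰)²) = 4830 W m⁻².
Energy balance: absorbed = emitted ⇒ πR²·S(1−A) = 4πR²·σT_eq⁴, so T_eq⁴ = S(1−A)/(4σ).
T_eq = [4830 × 0.82 / (4 × 5.67×10⁻⁸)]^(1/4) = (1.75×10¹⁰)^(1/4) = 364 K.

T_eq ≈ 364 K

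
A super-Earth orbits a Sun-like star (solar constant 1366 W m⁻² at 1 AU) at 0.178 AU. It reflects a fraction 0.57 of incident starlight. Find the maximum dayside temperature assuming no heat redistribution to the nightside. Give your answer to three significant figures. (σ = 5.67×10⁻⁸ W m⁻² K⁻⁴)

Flux at 0.178 AU: S = 1366/0.178² = 4.31×10⁴ W m⁻².
With no redistribution each surface element balances locally: S(1−A) = σT⁴.
T = [4.31×10⁴ × 0.43 / 5.67×10⁻⁸]^(1/4) = (3.27×10¹¹)^(1/4) = 756 K.

T_ss ≈ 756 K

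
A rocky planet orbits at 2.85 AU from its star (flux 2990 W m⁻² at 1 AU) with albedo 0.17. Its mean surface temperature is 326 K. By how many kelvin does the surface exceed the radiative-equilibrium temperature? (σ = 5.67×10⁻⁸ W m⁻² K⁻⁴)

S = 2990/2.85² = 368.1 W m⁻².
T_eq = [S(1−A)/(4σ)]^(1/4) = [368.1×0.83/(4×5.67×10⁻⁸)]^(1/4) = 191.6 K.
ΔT = T_surf − T_eq = 326 − 191.6.

ΔT ≈ 134.4 K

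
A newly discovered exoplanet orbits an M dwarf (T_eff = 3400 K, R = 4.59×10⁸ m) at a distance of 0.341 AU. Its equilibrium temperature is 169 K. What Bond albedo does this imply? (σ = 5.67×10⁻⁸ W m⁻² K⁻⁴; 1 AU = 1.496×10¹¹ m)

A ≈ 0.70

d = 0.341 AU = 5.10×10¹⁰ m.
L = 4πR_⋆²σT_⋆⁴ = 4π(4.59×10⁸)² × 5.67×10⁻⁸ × (3400)⁴ = 2.01×10²⁵ W.
S = L/(4πd²) = 613 W m⁻².
From T_eq⁴ = S(1−A)/(4σ): 1−A = 4σT_eq⁴/S.
1−A = 4 × 5.67×10⁻⁸ × (169)⁴ / 613 = 0.302.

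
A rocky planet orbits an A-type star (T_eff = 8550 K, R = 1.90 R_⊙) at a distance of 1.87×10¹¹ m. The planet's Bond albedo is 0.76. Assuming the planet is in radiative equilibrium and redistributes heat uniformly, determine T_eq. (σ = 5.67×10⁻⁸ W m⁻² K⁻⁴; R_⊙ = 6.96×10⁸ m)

T_eq ≈ 356 K

R_⋆ = 1.90 × 6.96×10⁸ = 1.32×10⁹ m.
L = 4πR_⋆²σT_⋆⁴ = 4π(1.32×10⁹)² × 5.67×10⁻⁸ × (8550)⁴ = 6.66×10²⁷ W.
S = L/(4πd²) = 1.52×10⁴ W m⁻².
Energy balance: absorbed = emitted ⇒ πR²·S(1−A) = 4πR²·σT_eq⁴, so T_eq⁴ = S(1−A)/(4σ).
T_eq = [1.52×10⁴ × 0.24 / (4 × 5.67×10⁻⁸)]^(1/4) = (1.60×10¹⁰)^(1/4) = 356 K.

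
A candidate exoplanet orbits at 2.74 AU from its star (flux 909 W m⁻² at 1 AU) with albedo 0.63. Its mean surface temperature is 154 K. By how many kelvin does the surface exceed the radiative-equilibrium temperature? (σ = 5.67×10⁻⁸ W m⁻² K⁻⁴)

ΔT ≈ 35.4 K

S = 909/2.74² = 121.1 W m⁻².
T_eq = [S(1−A)/(4σ)]^(1/4) = [121.1×0.37/(4×5.67×10⁻⁸)]^(1/4) = 118.6 K.
ΔT = T_surf − T_eq = 154 − 118.6.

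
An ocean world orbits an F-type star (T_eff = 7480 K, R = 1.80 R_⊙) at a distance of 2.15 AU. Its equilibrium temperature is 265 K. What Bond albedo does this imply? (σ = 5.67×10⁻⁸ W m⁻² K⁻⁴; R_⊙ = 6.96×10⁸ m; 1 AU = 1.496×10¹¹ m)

R_⋆ = 1.80 × 6.96×10⁸ = 1.25×10⁹ m.
d = 2.15 AU = 3.22×10¹¹ m.
L = 4πR_⋆²σT_⋆⁴ = 4π(1.25×10⁹)² × 5.67×10⁻⁸ × (7480)⁴ = 3.50×10²⁷ W.
S = L/(4πd²) = 2690 W m⁻².
From T_eq⁴ = S(1−A)/(4σ): 1−A = 4σT_eq⁴/S.
1−A = 4 × 5.67×10⁻⁸ × (265)⁴ / 2690 = 0.415.

A ≈ 0.58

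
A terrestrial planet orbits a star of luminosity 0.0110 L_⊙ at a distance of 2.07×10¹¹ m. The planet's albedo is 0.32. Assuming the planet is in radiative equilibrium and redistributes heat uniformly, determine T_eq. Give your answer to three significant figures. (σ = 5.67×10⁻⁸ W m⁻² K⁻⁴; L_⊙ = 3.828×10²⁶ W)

L = 0.0110 × 3.828×10²⁶ = 4.21×10²⁴ W.
Flux: S = L/(4πd²) = 4.21×10²⁴/(4π×(2.07×10¹¹)²) = 7.82 W m⁻².
Energy balance: absorbed = emitted ⇒ πR²·S(1−A) = 4πR²·σT_eq⁴, so T_eq⁴ = S(1−A)/(4σ).
T_eq = [7.82 × 0.68 / (4 × 5.67×10⁻⁸)]^(1/4) = (2.34×10⁷)^(1/4) = 69.6 K.

T_eq ≈ 69.6 K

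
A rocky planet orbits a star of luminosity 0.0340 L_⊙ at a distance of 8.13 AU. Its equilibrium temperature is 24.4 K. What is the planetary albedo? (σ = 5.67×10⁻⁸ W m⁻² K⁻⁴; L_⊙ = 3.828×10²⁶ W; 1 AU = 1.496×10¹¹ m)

A ≈ 0.89

d = 8.13 AU = 1.22×10¹² m.
L = 0.0340 × 3.828×10²⁶ = 1.30×10²⁵ W.
Flux: S = L/(4πd²) = 1.30×10²⁵/(4π×(1.22×10¹²)²) = 0.700 W m⁻².
From T_eq⁴ = S(1−A)/(4σ): 1−A = 4σT_eq⁴/S.
1−A = 4 × 5.67×10⁻⁸ × (24.4)⁴ / 0.700 = 0.115.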